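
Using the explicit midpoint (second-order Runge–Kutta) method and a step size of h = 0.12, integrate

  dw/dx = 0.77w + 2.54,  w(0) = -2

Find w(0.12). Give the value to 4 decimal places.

-1.8745

Midpoint: k1 = f(x_n, w_n); k2 = f(x_n + h/2, w_n + (h/2)·k1); w_{n+1} = w_n + h·k2.
x=0.000000, w=-2.000000:
  k1 = f(0.000000, -2.000000) = 1.000000
  k2 = f(0.060000, -1.940000) = 1.046200
  w ← -2.000000 + 0.12·1.046200 = -1.874456
w(0.12) ≈ -1.8745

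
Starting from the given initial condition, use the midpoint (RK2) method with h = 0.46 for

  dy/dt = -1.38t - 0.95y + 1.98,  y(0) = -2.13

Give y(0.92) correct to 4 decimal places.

Midpoint: k1 = f(t_n, y_n); k2 = f(t_n + h/2, y_n + (h/2)·k1); y_{n+1} = y_n + h·k2.
t=0.000000, y=-2.130000:
  k1 = f(0.000000, -2.130000) = 4.003500
  k2 = f(0.230000, -1.209195) = 2.811335
  y ← -2.130000 + 0.46·2.811335 = -0.836786
t=0.460000, y=-0.836786:
  k1 = f(0.460000, -0.836786) = 2.140146
  k2 = f(0.690000, -0.344552) = 1.355124
  y ← -0.836786 + 0.46·1.355124 = -0.213429
y(0.92) ≈ -0.2134

-0.2134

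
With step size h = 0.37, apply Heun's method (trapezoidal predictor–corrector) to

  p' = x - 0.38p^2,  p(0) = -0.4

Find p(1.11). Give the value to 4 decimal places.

0.1768

Heun: k1 = f(x_n, p_n); k2 = f(x_n + h, p_n + h·k1); p_{n+1} = p_n + (h/2)·(k1 + k2).
x=0.000000, p=-0.400000:
  k1 = f(0.000000, -0.400000) = -0.060800
  k2 = f(0.370000, -0.422496) = 0.302169
  p ← -0.400000 + (0.37/2)·(-0.060800 + 0.302169) = -0.355347
x=0.370000, p=-0.355347:
  k1 = f(0.370000, -0.355347) = 0.322017
  k2 = f(0.740000, -0.236200) = 0.718800
  p ← -0.355347 + (0.37/2)·(0.322017 + 0.718800) = -0.162796
x=0.740000, p=-0.162796:
  k1 = f(0.740000, -0.162796) = 0.729929
  k2 = f(1.110000, 0.107278) = 1.105627
  p ← -0.162796 + (0.37/2)·(0.729929 + 1.105627) = 0.176782
p(1.11) ≈ 0.1768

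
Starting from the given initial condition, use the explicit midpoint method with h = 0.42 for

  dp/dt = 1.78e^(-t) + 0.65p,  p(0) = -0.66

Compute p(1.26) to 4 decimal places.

Midpoint: k1 = f(t_n, p_n); k2 = f(t_n + h/2, p_n + (h/2)·k1); p_{n+1} = p_n + h·k2.
t=0.000000, p=-0.660000:
  k1 = f(0.000000, -0.660000) = 1.351000
  k2 = f(0.210000, -0.376290) = 1.198251
  p ← -0.660000 + 0.42·1.198251 = -0.156734
t=0.420000, p=-0.156734:
  k1 = f(0.420000, -0.156734) = 1.067666
  k2 = f(0.630000, 0.067475) = 0.991872
  p ← -0.156734 + 0.42·0.991872 = 0.259852
t=0.840000, p=0.259852:
  k1 = f(0.840000, 0.259852) = 0.937349
  k2 = f(1.050000, 0.456695) = 0.919741
  p ← 0.259852 + 0.42·0.919741 = 0.646143
p(1.26) ≈ 0.6461

0.6461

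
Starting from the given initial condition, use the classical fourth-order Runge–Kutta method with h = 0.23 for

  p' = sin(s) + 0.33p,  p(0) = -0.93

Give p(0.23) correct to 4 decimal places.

RK4: k1 = f(s_n, p_n); k2 = f(s_n + h/2, p_n + (h/2)·k1); k3 = f(s_n + h/2, p_n + (h/2)·k2); k4 = f(s_n + h, p_n + h·k3); p_{n+1} = p_n + (h/6)·(k1 + 2k2 + 2k3 + k4).
s=0.000000, p=-0.930000:
  k1 = f(0.000000, -0.930000) = -0.306900
  k2 = f(0.115000, -0.965294) = -0.203800
  k3 = f(0.115000, -0.953437) = -0.199888
  k4 = f(0.230000, -0.975974) = -0.094094
  p ← -0.930000 + (0.23/6)·(k1 + 2k2 + 2k3 + k4) = -0.976321
p(0.23) ≈ -0.9763

-0.9763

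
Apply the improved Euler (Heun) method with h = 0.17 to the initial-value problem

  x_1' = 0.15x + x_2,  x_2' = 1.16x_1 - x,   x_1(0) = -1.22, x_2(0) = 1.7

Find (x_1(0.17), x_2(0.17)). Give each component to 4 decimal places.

Heun on (x_1,x_2): k1 = f(x_n, state_n); k2 = f(x_n + h, state_n + h·k1); state_{n+1} = state_n + (h/2)·(k1 + k2).
0.000000: (-1.220000, 1.700000)
  k1 = (1.700000, -1.415200)
  predictor → (-0.931000, 1.459416)
  k2 = (1.484916, -1.249960)
  → (-0.949282, 1.473461)
(x_1(0.17), x_2(0.17)) ≈ (-0.9493, 1.4735)

-0.9493, 1.4735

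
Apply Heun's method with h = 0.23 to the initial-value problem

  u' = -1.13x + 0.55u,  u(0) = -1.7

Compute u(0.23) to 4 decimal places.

-1.9585

Heun: k1 = f(x_n, u_n); k2 = f(x_n + h, u_n + h·k1); u_{n+1} = u_n + (h/2)·(k1 + k2).
x=0.000000, u=-1.700000:
  k1 = f(0.000000, -1.700000) = -0.935000
  k2 = f(0.230000, -1.915050) = -1.313178
  u ← -1.700000 + (0.23/2)·(-0.935000 + (-1.313178)) = -1.958540
u(0.23) ≈ -1.9585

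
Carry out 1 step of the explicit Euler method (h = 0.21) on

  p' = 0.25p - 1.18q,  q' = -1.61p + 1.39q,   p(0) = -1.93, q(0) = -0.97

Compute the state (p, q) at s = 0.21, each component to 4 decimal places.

-1.7910, -0.6006

Euler on (p,q): p_{n+1} = p_n + h·p', q_{n+1} = q_n + h·q'.
0.000000: (-1.930000, -0.970000); f=(0.662100, 1.759000) → (-1.790959, -0.600610)
(p(0.21), q(0.21)) ≈ (-1.7910, -0.6006)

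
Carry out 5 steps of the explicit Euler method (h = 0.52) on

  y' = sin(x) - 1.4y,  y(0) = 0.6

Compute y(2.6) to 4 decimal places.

Euler: y_{n+1} = y_n + h·f(x_n, y_n).
x=0.000000, y=0.600000: f=-0.840000 → y ← 0.600000 + 0.52·(-0.840000) = 0.163200
x=0.520000, y=0.163200: f=0.268400 → y ← 0.163200 + 0.52·0.268400 = 0.302768
x=1.040000, y=0.302768: f=0.438529 → y ← 0.302768 + 0.52·0.438529 = 0.530803
x=1.560000, y=0.530803: f=0.256817 → y ← 0.530803 + 0.52·0.256817 = 0.664348
x=2.080000, y=0.664348: f=-0.056954 → y ← 0.664348 + 0.52·(-0.056954) = 0.634732
y(2.6) ≈ 0.6347

0.6347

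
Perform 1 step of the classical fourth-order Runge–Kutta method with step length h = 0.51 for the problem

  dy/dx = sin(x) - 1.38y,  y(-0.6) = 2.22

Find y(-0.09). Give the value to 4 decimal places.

RK4: k1 = f(x_n, y_n); k2 = f(x_n + h/2, y_n + (h/2)·k1); k3 = f(x_n + h/2, y_n + (h/2)·k2); k4 = f(x_n + h, y_n + h·k3); y_{n+1} = y_n + (h/6)·(k1 + 2k2 + 2k3 + k4).
x=-0.600000, y=2.220000:
  k1 = f(-0.600000, 2.220000) = -3.628242
  k2 = f(-0.345000, 1.294798) = -2.125018
  k3 = f(-0.345000, 1.678120) = -2.654003
  k4 = f(-0.090000, 0.866459) = -1.285591
  y ← 2.220000 + (0.51/6)·(k1 + 2k2 + 2k3 + k4) = 0.989891
y(-0.09) ≈ 0.9899

0.9899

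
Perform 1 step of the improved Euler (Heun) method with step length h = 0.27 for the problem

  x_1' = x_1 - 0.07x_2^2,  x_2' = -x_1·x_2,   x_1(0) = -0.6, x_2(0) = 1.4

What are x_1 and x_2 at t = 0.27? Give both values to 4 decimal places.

Heun on (x_1,x_2): k1 = f(t_n, state_n); k2 = f(t_n + h, state_n + h·k1); state_{n+1} = state_n + (h/2)·(k1 + k2).
0.000000: (-0.600000, 1.400000)
  k1 = (-0.737200, 0.840000)
  predictor → (-0.799044, 1.626800)
  k2 = (-0.984297, 1.299885)
  → (-0.832402, 1.688884)
(x_1(0.27), x_2(0.27)) ≈ (-0.8324, 1.6889)

-0.8324, 1.6889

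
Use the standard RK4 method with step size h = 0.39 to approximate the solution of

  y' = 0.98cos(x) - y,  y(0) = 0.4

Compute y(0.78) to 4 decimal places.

RK4: k1 = f(x_n, y_n); k2 = f(x_n + h/2, y_n + (h/2)·k1); k3 = f(x_n + h/2, y_n + (h/2)·k2); k4 = f(x_n + h, y_n + h·k3); y_{n+1} = y_n + (h/6)·(k1 + 2k2 + 2k3 + k4).
x=0.000000, y=0.400000:
  k1 = f(0.000000, 0.400000) = 0.580000
  k2 = f(0.195000, 0.513100) = 0.448327
  k3 = f(0.195000, 0.487424) = 0.474003
  k4 = f(0.390000, 0.584861) = 0.321550
  y ← 0.400000 + (0.39/6)·(k1 + 2k2 + 2k3 + k4) = 0.578504
x=0.390000, y=0.578504:
  k1 = f(0.390000, 0.578504) = 0.327907
  k2 = f(0.585000, 0.642446) = 0.174592
  k3 = f(0.585000, 0.612549) = 0.204489
  k4 = f(0.780000, 0.658254) = 0.038441
  y ← 0.578504 + (0.39/6)·(k1 + 2k2 + 2k3 + k4) = 0.651597
y(0.78) ≈ 0.6516

0.6516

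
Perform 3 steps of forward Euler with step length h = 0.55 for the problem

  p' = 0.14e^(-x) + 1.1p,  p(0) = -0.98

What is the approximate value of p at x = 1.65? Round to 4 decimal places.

-3.7565

Euler: p_{n+1} = p_n + h·f(x_n, p_n).
x=0.000000, p=-0.980000: f=-0.938000 → p ← -0.980000 + 0.55·(-0.938000) = -1.495900
x=0.550000, p=-1.495900: f=-1.564717 → p ← -1.495900 + 0.55·(-1.564717) = -2.356494
x=1.100000, p=-2.356494: f=-2.545542 → p ← -2.356494 + 0.55·(-2.545542) = -3.756542
p(1.65) ≈ -3.7565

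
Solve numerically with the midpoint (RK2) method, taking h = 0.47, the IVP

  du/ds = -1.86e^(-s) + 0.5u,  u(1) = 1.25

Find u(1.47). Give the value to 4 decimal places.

Midpoint: k1 = f(s_n, u_n); k2 = f(s_n + h/2, u_n + (h/2)·k1); u_{n+1} = u_n + h·k2.
s=1.000000, u=1.250000:
  k1 = f(1.000000, 1.250000) = -0.059256
  k2 = f(1.235000, 1.236075) = 0.077085
  u ← 1.250000 + 0.47·0.077085 = 1.286230
u(1.47) ≈ 1.2862

1.2862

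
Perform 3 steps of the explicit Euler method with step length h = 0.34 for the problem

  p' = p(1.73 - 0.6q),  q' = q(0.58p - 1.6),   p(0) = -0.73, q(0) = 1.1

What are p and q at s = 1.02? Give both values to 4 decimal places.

Euler on (p,q): p_{n+1} = p_n + h·p', q_{n+1} = q_n + h·q'.
0.000000: (-0.730000, 1.100000); f=(-0.781100, -2.225740) → (-0.995574, 0.343248)
0.340000: (-0.995574, 0.343248); f=(-1.517306, -0.747400) → (-1.511458, 0.089132)
0.680000: (-1.511458, 0.089132); f=(-2.533990, -0.220749) → (-2.373015, 0.014078)
(p(1.02), q(1.02)) ≈ (-2.3730, 0.0141)

-2.3730, 0.0141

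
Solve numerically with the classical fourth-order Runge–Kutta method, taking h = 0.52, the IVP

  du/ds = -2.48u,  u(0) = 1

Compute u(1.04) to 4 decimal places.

RK4: k1 = f(s_n, u_n); k2 = f(s_n + h/2, u_n + (h/2)·k1); k3 = f(s_n + h/2, u_n + (h/2)·k2); k4 = f(s_n + h, u_n + h·k3); u_{n+1} = u_n + (h/6)·(k1 + 2k2 + 2k3 + k4).
s=0.000000, u=1.000000:
  k1 = f(0.000000, 1.000000) = -2.480000
  k2 = f(0.260000, 0.355200) = -0.880896
  k3 = f(0.260000, 0.770967) = -1.911998
  k4 = f(0.520000, 0.005761) = -0.014287
  u ← 1.000000 + (0.52/6)·(k1 + 2k2 + 2k3 + k4) = 0.299727
s=0.520000, u=0.299727:
  k1 = f(0.520000, 0.299727) = -0.743322
  k2 = f(0.780000, 0.106463) = -0.264028
  k3 = f(0.780000, 0.231079) = -0.573077
  k4 = f(1.040000, 0.001727) = -0.004282
  u ← 0.299727 + (0.52/6)·(k1 + 2k2 + 2k3 + k4) = 0.089836
u(1.04) ≈ 0.0898

0.0898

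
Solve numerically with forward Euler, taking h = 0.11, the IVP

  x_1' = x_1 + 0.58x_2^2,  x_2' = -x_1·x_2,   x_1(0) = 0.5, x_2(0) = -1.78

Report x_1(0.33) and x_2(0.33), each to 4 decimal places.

1.2850, -1.3688

Euler on (x_1,x_2): x_1_{n+1} = x_1_n + h·x_1', x_2_{n+1} = x_2_n + h·x_2'.
0.000000: (0.500000, -1.780000); f=(2.337672, 0.890000) → (0.757144, -1.682100)
0.110000: (0.757144, -1.682100); f=(2.398231, 1.273592) → (1.020949, -1.542005)
0.220000: (1.020949, -1.542005); f=(2.400061, 1.574309) → (1.284956, -1.368831)
(x_1(0.33), x_2(0.33)) ≈ (1.2850, -1.3688)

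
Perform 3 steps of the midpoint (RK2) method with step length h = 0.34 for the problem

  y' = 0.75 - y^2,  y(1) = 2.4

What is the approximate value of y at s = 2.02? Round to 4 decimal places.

1.1909

Midpoint: k1 = f(s_n, y_n); k2 = f(s_n + h/2, y_n + (h/2)·k1); y_{n+1} = y_n + h·k2.
s=1.000000, y=2.400000:
  k1 = f(1.000000, 2.400000) = -5.010000
  k2 = f(1.170000, 1.548300) = -1.647233
  y ← 2.400000 + 0.34·(-1.647233) = 1.839941
s=1.340000, y=1.839941:
  k1 = f(1.340000, 1.839941) = -2.635382
  k2 = f(1.510000, 1.391926) = -1.187458
  y ← 1.839941 + 0.34·(-1.187458) = 1.436205
s=1.680000, y=1.436205:
  k1 = f(1.680000, 1.436205) = -1.312686
  k2 = f(1.850000, 1.213049) = -0.721487
  y ← 1.436205 + 0.34·(-0.721487) = 1.190900
y(2.02) ≈ 1.1909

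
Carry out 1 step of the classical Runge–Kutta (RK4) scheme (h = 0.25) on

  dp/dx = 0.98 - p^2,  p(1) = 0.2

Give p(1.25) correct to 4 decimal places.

RK4: k1 = f(x_n, p_n); k2 = f(x_n + h/2, p_n + (h/2)·k1); k3 = f(x_n + h/2, p_n + (h/2)·k2); k4 = f(x_n + h, p_n + h·k3); p_{n+1} = p_n + (h/6)·(k1 + 2k2 + 2k3 + k4).
x=1.000000, p=0.200000:
  k1 = f(1.000000, 0.200000) = 0.940000
  k2 = f(1.125000, 0.317500) = 0.879194
  k3 = f(1.125000, 0.309899) = 0.883962
  k4 = f(1.250000, 0.420991) = 0.802767
  p ← 0.200000 + (0.25/6)·(k1 + 2k2 + 2k3 + k4) = 0.419545
p(1.25) ≈ 0.4195

0.4195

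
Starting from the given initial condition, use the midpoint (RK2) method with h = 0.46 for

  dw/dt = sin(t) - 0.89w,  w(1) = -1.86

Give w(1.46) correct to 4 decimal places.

Midpoint: k1 = f(t_n, w_n); k2 = f(t_n + h/2, w_n + (h/2)·k1); w_{n+1} = w_n + h·k2.
t=1.000000, w=-1.860000:
  k1 = f(1.000000, -1.860000) = 2.496871
  k2 = f(1.230000, -1.285720) = 2.086779
  w ← -1.860000 + 0.46·2.086779 = -0.900082
w(1.46) ≈ -0.9001

-0.9001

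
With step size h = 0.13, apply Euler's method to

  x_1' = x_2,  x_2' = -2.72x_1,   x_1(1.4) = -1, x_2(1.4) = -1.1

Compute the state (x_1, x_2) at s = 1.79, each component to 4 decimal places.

-1.2845, 0.0962

Euler on (x_1,x_2): x_1_{n+1} = x_1_n + h·x_1', x_2_{n+1} = x_2_n + h·x_2'.
1.400000: (-1.000000, -1.100000); f=(-1.100000, 2.720000) → (-1.143000, -0.746400)
1.530000: (-1.143000, -0.746400); f=(-0.746400, 3.108960) → (-1.240032, -0.342235)
1.660000: (-1.240032, -0.342235); f=(-0.342235, 3.372887) → (-1.284523, 0.096240)
(x_1(1.79), x_2(1.79)) ≈ (-1.2845, 0.0962)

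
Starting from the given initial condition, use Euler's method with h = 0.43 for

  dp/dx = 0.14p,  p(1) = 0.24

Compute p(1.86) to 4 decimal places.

0.2698

Euler: p_{n+1} = p_n + h·f(x_n, p_n).
x=1.000000, p=0.240000: f=0.033600 → p ← 0.240000 + 0.43·0.033600 = 0.254448
x=1.430000, p=0.254448: f=0.035623 → p ← 0.254448 + 0.43·0.035623 = 0.269766
p(1.86) ≈ 0.2698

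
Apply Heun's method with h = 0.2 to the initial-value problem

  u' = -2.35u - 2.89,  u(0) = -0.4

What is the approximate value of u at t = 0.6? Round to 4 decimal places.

Heun: k1 = f(t_n, u_n); k2 = f(t_n + h, u_n + h·k1); u_{n+1} = u_n + (h/2)·(k1 + k2).
t=0.000000, u=-0.400000:
  k1 = f(0.000000, -0.400000) = -1.950000
  k2 = f(0.200000, -0.790000) = -1.033500
  u ← -0.400000 + (0.2/2)·(-1.950000 + (-1.033500)) = -0.698350
t=0.200000, u=-0.698350:
  k1 = f(0.200000, -0.698350) = -1.248878
  k2 = f(0.400000, -0.948126) = -0.661905
  u ← -0.698350 + (0.2/2)·(-1.248878 + (-0.661905)) = -0.889428
t=0.400000, u=-0.889428:
  k1 = f(0.400000, -0.889428) = -0.799844
  k2 = f(0.600000, -1.049397) = -0.423917
  u ← -0.889428 + (0.2/2)·(-0.799844 + (-0.423917)) = -1.011804
u(0.6) ≈ -1.0118

-1.0118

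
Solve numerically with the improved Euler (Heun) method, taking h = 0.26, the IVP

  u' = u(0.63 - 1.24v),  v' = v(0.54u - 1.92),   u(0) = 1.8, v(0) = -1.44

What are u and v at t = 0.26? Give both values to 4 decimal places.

Heun on (u,v): k1 = f(t_n, state_n); k2 = f(t_n + h, state_n + h·k1); state_{n+1} = state_n + (h/2)·(k1 + k2).
0.000000: (1.800000, -1.440000)
  k1 = (4.348080, 1.365120)
  predictor → (2.930501, -1.085069)
  k2 = (5.789161, 0.366243)
  → (3.117841, -1.214923)
(u(0.26), v(0.26)) ≈ (3.1178, -1.2149)

3.1178, -1.2149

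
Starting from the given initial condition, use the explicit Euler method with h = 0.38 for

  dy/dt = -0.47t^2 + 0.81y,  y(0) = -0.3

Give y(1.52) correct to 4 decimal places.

Euler: y_{n+1} = y_n + h·f(t_n, y_n).
t=0.000000, y=-0.300000: f=-0.243000 → y ← -0.300000 + 0.38·(-0.243000) = -0.392340
t=0.380000, y=-0.392340: f=-0.385663 → y ← -0.392340 + 0.38·(-0.385663) = -0.538892
t=0.760000, y=-0.538892: f=-0.707975 → y ← -0.538892 + 0.38·(-0.707975) = -0.807922
t=1.140000, y=-0.807922: f=-1.265229 → y ← -0.807922 + 0.38·(-1.265229) = -1.288710
y(1.52) ≈ -1.2887

-1.2887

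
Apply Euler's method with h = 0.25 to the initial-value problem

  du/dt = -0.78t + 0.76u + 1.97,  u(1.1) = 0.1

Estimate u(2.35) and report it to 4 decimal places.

Euler: u_{n+1} = u_n + h·f(t_n, u_n).
t=1.100000, u=0.100000: f=1.188000 → u ← 0.100000 + 0.25·1.188000 = 0.397000
t=1.350000, u=0.397000: f=1.218720 → u ← 0.397000 + 0.25·1.218720 = 0.701680
t=1.600000, u=0.701680: f=1.255277 → u ← 0.701680 + 0.25·1.255277 = 1.015499
t=1.850000, u=1.015499: f=1.298779 → u ← 1.015499 + 0.25·1.298779 = 1.340194
t=2.100000, u=1.340194: f=1.350547 → u ← 1.340194 + 0.25·1.350547 = 1.677831
u(2.35) ≈ 1.6778

1.6778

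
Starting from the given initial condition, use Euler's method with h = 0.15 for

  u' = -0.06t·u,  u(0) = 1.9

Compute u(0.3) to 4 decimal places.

1.8974

Euler: u_{n+1} = u_n + h·f(t_n, u_n).
t=0.000000, u=1.900000: f=0.000000 → u ← 1.900000 + 0.15·0.000000 = 1.900000
t=0.150000, u=1.900000: f=-0.017100 → u ← 1.900000 + 0.15·(-0.017100) = 1.897435
u(0.3) ≈ 1.8974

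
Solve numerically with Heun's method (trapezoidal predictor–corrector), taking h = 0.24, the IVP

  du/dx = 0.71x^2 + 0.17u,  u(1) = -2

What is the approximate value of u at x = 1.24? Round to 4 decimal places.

Heun: k1 = f(x_n, u_n); k2 = f(x_n + h, u_n + h·k1); u_{n+1} = u_n + (h/2)·(k1 + k2).
x=1.000000, u=-2.000000:
  k1 = f(1.000000, -2.000000) = 0.370000
  k2 = f(1.240000, -1.911200) = 0.766792
  u ← -2.000000 + (0.24/2)·(0.370000 + 0.766792) = -1.863585
u(1.24) ≈ -1.8636

-1.8636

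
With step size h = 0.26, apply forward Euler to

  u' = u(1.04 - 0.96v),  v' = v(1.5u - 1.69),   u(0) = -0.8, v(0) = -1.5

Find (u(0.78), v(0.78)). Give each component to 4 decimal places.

Euler on (u,v): u_{n+1} = u_n + h·u', v_{n+1} = v_n + h·v'.
0.000000: (-0.800000, -1.500000); f=(-1.984000, 4.335000) → (-1.315840, -0.372900)
0.260000: (-1.315840, -0.372900); f=(-1.839523, 1.366216) → (-1.794116, -0.017684)
0.520000: (-1.794116, -0.017684); f=(-1.896338, 0.077476) → (-2.287164, 0.002460)
(u(0.78), v(0.78)) ≈ (-2.2872, 0.0025)

-2.2872, 0.0025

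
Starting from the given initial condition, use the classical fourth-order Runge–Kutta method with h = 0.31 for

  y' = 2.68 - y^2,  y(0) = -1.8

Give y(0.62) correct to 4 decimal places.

-3.4384

RK4: k1 = f(t_n, y_n); k2 = f(t_n + h/2, y_n + (h/2)·k1); k3 = f(t_n + h/2, y_n + (h/2)·k2); k4 = f(t_n + h, y_n + h·k3); y_{n+1} = y_n + (h/6)·(k1 + 2k2 + 2k3 + k4).
t=0.000000, y=-1.800000:
  k1 = f(0.000000, -1.800000) = -0.560000
  k2 = f(0.155000, -1.886800) = -0.880014
  k3 = f(0.155000, -1.936402) = -1.069654
  k4 = f(0.310000, -2.131593) = -1.863687
  y ← -1.800000 + (0.31/6)·(k1 + 2k2 + 2k3 + k4) = -2.126689
t=0.310000, y=-2.126689:
  k1 = f(0.310000, -2.126689) = -1.842808
  k2 = f(0.465000, -2.412325) = -3.139311
  k3 = f(0.465000, -2.613283) = -4.149246
  k4 = f(0.620000, -3.412956) = -8.968268
  y ← -2.126689 + (0.31/6)·(k1 + 2k2 + 2k3 + k4) = -3.438413
y(0.62) ≈ -3.4384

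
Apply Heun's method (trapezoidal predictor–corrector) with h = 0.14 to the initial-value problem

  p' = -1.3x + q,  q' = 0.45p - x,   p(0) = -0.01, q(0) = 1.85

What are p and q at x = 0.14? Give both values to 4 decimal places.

0.2362, 1.8477

Heun on (p,q): k1 = f(x_n, state_n); k2 = f(x_n + h, state_n + h·k1); state_{n+1} = state_n + (h/2)·(k1 + k2).
0.000000: (-0.010000, 1.850000)
  k1 = (1.850000, -0.004500)
  predictor → (0.249000, 1.849370)
  k2 = (1.667370, -0.027950)
  → (0.236216, 1.847729)
(p(0.14), q(0.14)) ≈ (0.2362, 1.8477)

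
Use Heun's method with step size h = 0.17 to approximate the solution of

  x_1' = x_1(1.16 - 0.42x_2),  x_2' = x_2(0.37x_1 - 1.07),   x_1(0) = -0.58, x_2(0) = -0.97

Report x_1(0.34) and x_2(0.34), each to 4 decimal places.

Heun on (x_1,x_2): k1 = f(x_n, state_n); k2 = f(x_n + h, state_n + h·k1); state_{n+1} = state_n + (h/2)·(k1 + k2).
0.000000: (-0.580000, -0.970000)
  k1 = (-0.909092, 1.246062)
  predictor → (-0.734546, -0.758169)
  k2 = (-1.085975, 1.017298)
  → (-0.749581, -0.777614)
0.170000: (-0.749581, -0.777614)
  k1 = (-1.114325, 1.047715)
  predictor → (-0.939016, -0.599503)
  k2 = (-1.325695, 0.849757)
  → (-0.956982, -0.616329)
(x_1(0.34), x_2(0.34)) ≈ (-0.9570, -0.6163)

-0.9570, -0.6163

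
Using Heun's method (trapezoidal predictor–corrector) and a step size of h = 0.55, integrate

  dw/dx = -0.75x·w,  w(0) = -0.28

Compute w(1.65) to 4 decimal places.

-0.1037

Heun: k1 = f(x_n, w_n); k2 = f(x_n + h, w_n + h·k1); w_{n+1} = w_n + (h/2)·(k1 + k2).
x=0.000000, w=-0.280000:
  k1 = f(0.000000, -0.280000) = 0.000000
  k2 = f(0.550000, -0.280000) = 0.115500
  w ← -0.280000 + (0.55/2)·(0.000000 + 0.115500) = -0.248238
x=0.550000, w=-0.248238:
  k1 = f(0.550000, -0.248238) = 0.102398
  k2 = f(1.100000, -0.191919) = 0.158333
  w ← -0.248238 + (0.55/2)·(0.102398 + 0.158333) = -0.176537
x=1.100000, w=-0.176537:
  k1 = f(1.100000, -0.176537) = 0.145643
  k2 = f(1.650000, -0.096433) = 0.119336
  w ← -0.176537 + (0.55/2)·(0.145643 + 0.119336) = -0.103667
w(1.65) ≈ -0.1037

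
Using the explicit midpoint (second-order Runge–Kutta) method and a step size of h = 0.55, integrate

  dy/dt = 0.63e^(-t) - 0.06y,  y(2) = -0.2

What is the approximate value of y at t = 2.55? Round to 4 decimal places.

-0.1587

Midpoint: k1 = f(t_n, y_n); k2 = f(t_n + h/2, y_n + (h/2)·k1); y_{n+1} = y_n + h·k2.
t=2.000000, y=-0.200000:
  k1 = f(2.000000, -0.200000) = 0.097261
  k2 = f(2.275000, -0.173253) = 0.075157
  y ← -0.200000 + 0.55·0.075157 = -0.158664
y(2.55) ≈ -0.1587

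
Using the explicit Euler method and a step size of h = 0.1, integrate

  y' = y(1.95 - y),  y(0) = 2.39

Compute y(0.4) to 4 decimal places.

Euler: y_{n+1} = y_n + h·f(t_n, y_n).
t=0.000000, y=2.390000: f=-1.051600 → y ← 2.390000 + 0.1·(-1.051600) = 2.284840
t=0.100000, y=2.284840: f=-0.765056 → y ← 2.284840 + 0.1·(-0.765056) = 2.208334
t=0.200000, y=2.208334: f=-0.570489 → y ← 2.208334 + 0.1·(-0.570489) = 2.151286
t=0.300000, y=2.151286: f=-0.433023 → y ← 2.151286 + 0.1·(-0.433023) = 2.107983
y(0.4) ≈ 2.1080

2.1080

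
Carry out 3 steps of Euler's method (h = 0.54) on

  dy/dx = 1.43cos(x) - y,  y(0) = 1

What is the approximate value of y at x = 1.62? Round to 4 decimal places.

0.9294

Euler: y_{n+1} = y_n + h·f(x_n, y_n).
x=0.000000, y=1.000000: f=0.430000 → y ← 1.000000 + 0.54·0.430000 = 1.232200
x=0.540000, y=1.232200: f=-0.005677 → y ← 1.232200 + 0.54·(-0.005677) = 1.229135
x=1.080000, y=1.229135: f=-0.555135 → y ← 1.229135 + 0.54·(-0.555135) = 0.929362
y(1.62) ≈ 0.9294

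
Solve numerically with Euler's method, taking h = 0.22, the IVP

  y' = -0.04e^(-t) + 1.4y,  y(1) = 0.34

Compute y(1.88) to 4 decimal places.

0.9791

Euler: y_{n+1} = y_n + h·f(t_n, y_n).
t=1.000000, y=0.340000: f=0.461285 → y ← 0.340000 + 0.22·0.461285 = 0.441483
t=1.220000, y=0.441483: f=0.606267 → y ← 0.441483 + 0.22·0.606267 = 0.574861
t=1.440000, y=0.574861: f=0.795329 → y ← 0.574861 + 0.22·0.795329 = 0.749834
t=1.660000, y=0.749834: f=1.042161 → y ← 0.749834 + 0.22·1.042161 = 0.979109
y(1.88) ≈ 0.9791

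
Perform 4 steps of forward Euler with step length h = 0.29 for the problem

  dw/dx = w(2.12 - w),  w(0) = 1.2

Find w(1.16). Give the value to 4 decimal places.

2.0501

Euler: w_{n+1} = w_n + h·f(x_n, w_n).
x=0.000000, w=1.200000: f=1.104000 → w ← 1.200000 + 0.29·1.104000 = 1.520160
x=0.290000, w=1.520160: f=0.911853 → w ← 1.520160 + 0.29·0.911853 = 1.784597
x=0.580000, w=1.784597: f=0.598559 → w ← 1.784597 + 0.29·0.598559 = 1.958179
x=0.870000, w=1.958179: f=0.316874 → w ← 1.958179 + 0.29·0.316874 = 2.050073
w(1.16) ≈ 2.0501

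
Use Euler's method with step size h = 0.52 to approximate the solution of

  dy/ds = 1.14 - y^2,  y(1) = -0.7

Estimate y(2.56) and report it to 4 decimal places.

0.7417

Euler: y_{n+1} = y_n + h·f(s_n, y_n).
s=1.000000, y=-0.700000: f=0.650000 → y ← -0.700000 + 0.52·0.650000 = -0.362000
s=1.520000, y=-0.362000: f=1.008956 → y ← -0.362000 + 0.52·1.008956 = 0.162657
s=2.040000, y=0.162657: f=1.113543 → y ← 0.162657 + 0.52·1.113543 = 0.741699
y(2.56) ≈ 0.7417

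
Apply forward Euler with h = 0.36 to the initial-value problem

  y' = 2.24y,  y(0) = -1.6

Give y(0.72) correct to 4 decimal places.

-5.2209

Euler: y_{n+1} = y_n + h·f(s_n, y_n).
s=0.000000, y=-1.600000: f=-3.584000 → y ← -1.600000 + 0.36·(-3.584000) = -2.890240
s=0.360000, y=-2.890240: f=-6.474138 → y ← -2.890240 + 0.36·(-6.474138) = -5.220930
y(0.72) ≈ -5.2209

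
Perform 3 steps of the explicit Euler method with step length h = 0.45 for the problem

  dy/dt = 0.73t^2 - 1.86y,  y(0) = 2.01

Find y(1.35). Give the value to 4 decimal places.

Euler: y_{n+1} = y_n + h·f(t_n, y_n).
t=0.000000, y=2.010000: f=-3.738600 → y ← 2.010000 + 0.45·(-3.738600) = 0.327630
t=0.450000, y=0.327630: f=-0.461567 → y ← 0.327630 + 0.45·(-0.461567) = 0.119925
t=0.900000, y=0.119925: f=0.368240 → y ← 0.119925 + 0.45·0.368240 = 0.285633
y(1.35) ≈ 0.2856

0.2856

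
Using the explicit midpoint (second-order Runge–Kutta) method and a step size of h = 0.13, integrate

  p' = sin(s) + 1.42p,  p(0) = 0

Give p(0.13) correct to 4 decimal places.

Midpoint: k1 = f(s_n, p_n); k2 = f(s_n + h/2, p_n + (h/2)·k1); p_{n+1} = p_n + h·k2.
s=0.000000, p=0.000000:
  k1 = f(0.000000, 0.000000) = 0.000000
  k2 = f(0.065000, 0.000000) = 0.064954
  p ← 0.000000 + 0.13·0.064954 = 0.008444
p(0.13) ≈ 0.0084

0.0084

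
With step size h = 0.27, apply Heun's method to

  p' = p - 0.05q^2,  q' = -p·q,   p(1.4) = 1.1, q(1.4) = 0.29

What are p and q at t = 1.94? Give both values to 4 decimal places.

1.8757, 0.1367

Heun on (p,q): k1 = f(t_n, state_n); k2 = f(t_n + h, state_n + h·k1); state_{n+1} = state_n + (h/2)·(k1 + k2).
1.400000: (1.100000, 0.290000)
  k1 = (1.095795, -0.319000)
  predictor → (1.395865, 0.203870)
  k2 = (1.393787, -0.284575)
  → (1.436094, 0.208517)
1.670000: (1.436094, 0.208517)
  k1 = (1.433920, -0.299450)
  predictor → (1.823252, 0.127666)
  k2 = (1.822437, -0.232767)
  → (1.875702, 0.136668)
(p(1.94), q(1.94)) ≈ (1.8757, 0.1367)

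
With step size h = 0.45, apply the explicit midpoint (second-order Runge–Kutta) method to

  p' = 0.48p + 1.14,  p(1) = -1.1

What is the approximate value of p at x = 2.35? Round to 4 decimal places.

0.0520

Midpoint: k1 = f(x_n, p_n); k2 = f(x_n + h/2, p_n + (h/2)·k1); p_{n+1} = p_n + h·k2.
x=1.000000, p=-1.100000:
  k1 = f(1.000000, -1.100000) = 0.612000
  k2 = f(1.225000, -0.962300) = 0.678096
  p ← -1.100000 + 0.45·0.678096 = -0.794857
x=1.450000, p=-0.794857:
  k1 = f(1.450000, -0.794857) = 0.758469
  k2 = f(1.675000, -0.624201) = 0.840383
  p ← -0.794857 + 0.45·0.840383 = -0.416684
x=1.900000, p=-0.416684:
  k1 = f(1.900000, -0.416684) = 0.939992
  k2 = f(2.125000, -0.205186) = 1.041511
  p ← -0.416684 + 0.45·1.041511 = 0.051995
p(2.35) ≈ 0.0520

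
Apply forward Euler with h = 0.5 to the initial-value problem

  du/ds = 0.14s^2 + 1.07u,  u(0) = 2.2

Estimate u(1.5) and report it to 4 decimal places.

Euler: u_{n+1} = u_n + h·f(s_n, u_n).
s=0.000000, u=2.200000: f=2.354000 → u ← 2.200000 + 0.5·2.354000 = 3.377000
s=0.500000, u=3.377000: f=3.648390 → u ← 3.377000 + 0.5·3.648390 = 5.201195
s=1.000000, u=5.201195: f=5.705279 → u ← 5.201195 + 0.5·5.705279 = 8.053834
u(1.5) ≈ 8.0538

8.0538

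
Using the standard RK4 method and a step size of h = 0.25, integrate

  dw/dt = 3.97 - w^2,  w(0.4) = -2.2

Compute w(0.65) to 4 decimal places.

RK4: k1 = f(t_n, w_n); k2 = f(t_n + h/2, w_n + (h/2)·k1); k3 = f(t_n + h/2, w_n + (h/2)·k2); k4 = f(t_n + h, w_n + h·k3); w_{n+1} = w_n + (h/6)·(k1 + 2k2 + 2k3 + k4).
t=0.400000, w=-2.200000:
  k1 = f(0.400000, -2.200000) = -0.870000
  k2 = f(0.525000, -2.308750) = -1.360327
  k3 = f(0.525000, -2.370041) = -1.647093
  k4 = f(0.650000, -2.611773) = -2.851360
  w ← -2.200000 + (0.25/6)·(k1 + 2k2 + 2k3 + k4) = -2.605675
w(0.65) ≈ -2.6057

-2.6057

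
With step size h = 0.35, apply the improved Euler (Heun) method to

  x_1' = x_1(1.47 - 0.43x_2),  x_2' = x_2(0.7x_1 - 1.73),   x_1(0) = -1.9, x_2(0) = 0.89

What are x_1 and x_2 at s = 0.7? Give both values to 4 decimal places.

-4.7517, 0.2747

Heun on (x_1,x_2): k1 = f(s_n, state_n); k2 = f(s_n + h, state_n + h·k1); state_{n+1} = state_n + (h/2)·(k1 + k2).
0.000000: (-1.900000, 0.890000)
  k1 = (-2.065870, -2.723400)
  predictor → (-2.623054, -0.063190)
  k2 = (-3.927163, 0.225344)
  → (-2.948781, 0.452840)
0.350000: (-2.948781, 0.452840)
  k1 = (-3.760517, -1.718142)
  predictor → (-4.264962, -0.148510)
  k2 = (-6.541851, 0.700293)
  → (-4.751695, 0.274717)
(x_1(0.7), x_2(0.7)) ≈ (-4.7517, 0.2747)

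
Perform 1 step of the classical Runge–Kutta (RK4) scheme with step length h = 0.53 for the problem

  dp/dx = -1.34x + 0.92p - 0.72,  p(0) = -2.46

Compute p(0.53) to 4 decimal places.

RK4: k1 = f(x_n, p_n); k2 = f(x_n + h/2, p_n + (h/2)·k1); k3 = f(x_n + h/2, p_n + (h/2)·k2); k4 = f(x_n + h, p_n + h·k3); p_{n+1} = p_n + (h/6)·(k1 + 2k2 + 2k3 + k4).
x=0.000000, p=-2.460000:
  k1 = f(0.000000, -2.460000) = -2.983200
  k2 = f(0.265000, -3.250548) = -4.065604
  k3 = f(0.265000, -3.537385) = -4.329494
  k4 = f(0.530000, -4.754632) = -5.804461
  p ← -2.460000 + (0.53/6)·(k1 + 2k2 + 2k3 + k4) = -4.719377
p(0.53) ≈ -4.7194

-4.7194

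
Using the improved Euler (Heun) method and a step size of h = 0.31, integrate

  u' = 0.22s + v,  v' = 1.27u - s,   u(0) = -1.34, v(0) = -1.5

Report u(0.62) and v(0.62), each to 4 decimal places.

-2.6457, -3.1780

Heun on (u,v): k1 = f(s_n, state_n); k2 = f(s_n + h, state_n + h·k1); state_{n+1} = state_n + (h/2)·(k1 + k2).
0.000000: (-1.340000, -1.500000)
  k1 = (-1.500000, -1.701800)
  predictor → (-1.805000, -2.027558)
  k2 = (-1.959358, -2.602350)
  → (-1.876200, -2.167143)
0.310000: (-1.876200, -2.167143)
  k1 = (-2.098943, -2.692775)
  predictor → (-2.526873, -3.001903)
  k2 = (-2.865503, -3.829129)
  → (-2.645690, -3.178038)
(u(0.62), v(0.62)) ≈ (-2.6457, -3.1780)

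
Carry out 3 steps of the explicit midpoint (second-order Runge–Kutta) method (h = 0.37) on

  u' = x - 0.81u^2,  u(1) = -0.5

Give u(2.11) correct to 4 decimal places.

Midpoint: k1 = f(x_n, u_n); k2 = f(x_n + h/2, u_n + (h/2)·k1); u_{n+1} = u_n + h·k2.
x=1.000000, u=-0.500000:
  k1 = f(1.000000, -0.500000) = 0.797500
  k2 = f(1.185000, -0.352463) = 1.084374
  u ← -0.500000 + 0.37·1.084374 = -0.098782
x=1.370000, u=-0.098782:
  k1 = f(1.370000, -0.098782) = 1.362096
  k2 = f(1.555000, 0.153206) = 1.535988
  u ← -0.098782 + 0.37·1.535988 = 0.469534
x=1.740000, u=0.469534:
  k1 = f(1.740000, 0.469534) = 1.561426
  k2 = f(1.925000, 0.758398) = 1.459115
  u ← 0.469534 + 0.37·1.459115 = 1.009406
u(2.11) ≈ 1.0094

1.0094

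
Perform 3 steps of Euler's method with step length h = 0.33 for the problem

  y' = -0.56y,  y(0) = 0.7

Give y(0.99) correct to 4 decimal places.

Euler: y_{n+1} = y_n + h·f(t_n, y_n).
t=0.000000, y=0.700000: f=-0.392000 → y ← 0.700000 + 0.33·(-0.392000) = 0.570640
t=0.330000, y=0.570640: f=-0.319558 → y ← 0.570640 + 0.33·(-0.319558) = 0.465186
t=0.660000, y=0.465186: f=-0.260504 → y ← 0.465186 + 0.33·(-0.260504) = 0.379219
y(0.99) ≈ 0.3792

0.3792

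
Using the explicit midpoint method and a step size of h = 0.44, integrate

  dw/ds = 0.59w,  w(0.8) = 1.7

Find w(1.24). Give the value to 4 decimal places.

2.1986

Midpoint: k1 = f(s_n, w_n); k2 = f(s_n + h/2, w_n + (h/2)·k1); w_{n+1} = w_n + h·k2.
s=0.800000, w=1.700000:
  k1 = f(0.800000, 1.700000) = 1.003000
  k2 = f(1.020000, 1.920660) = 1.133189
  w ← 1.700000 + 0.44·1.133189 = 2.198603
w(1.24) ≈ 2.1986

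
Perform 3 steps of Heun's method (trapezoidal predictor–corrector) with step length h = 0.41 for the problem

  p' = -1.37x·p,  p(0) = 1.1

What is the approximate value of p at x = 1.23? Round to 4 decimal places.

Heun: k1 = f(x_n, p_n); k2 = f(x_n + h, p_n + h·k1); p_{n+1} = p_n + (h/2)·(k1 + k2).
x=0.000000, p=1.100000:
  k1 = f(0.000000, 1.100000) = 0.000000
  k2 = f(0.410000, 1.100000) = -0.617870
  p ← 1.100000 + (0.41/2)·(0.000000 + (-0.617870)) = 0.973337
x=0.410000, p=0.973337:
  k1 = f(0.410000, 0.973337) = -0.546723
  k2 = f(0.820000, 0.749180) = -0.841629
  p ← 0.973337 + (0.41/2)·(-0.546723 + (-0.841629)) = 0.688724
x=0.820000, p=0.688724:
  k1 = f(0.820000, 0.688724) = -0.773713
  k2 = f(1.230000, 0.371502) = -0.626018
  p ← 0.688724 + (0.41/2)·(-0.773713 + (-0.626018)) = 0.401780
p(1.23) ≈ 0.4018

0.4018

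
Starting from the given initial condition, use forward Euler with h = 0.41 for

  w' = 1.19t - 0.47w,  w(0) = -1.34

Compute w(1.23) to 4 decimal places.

-0.1435

Euler: w_{n+1} = w_n + h·f(t_n, w_n).
t=0.000000, w=-1.340000: f=0.629800 → w ← -1.340000 + 0.41·0.629800 = -1.081782
t=0.410000, w=-1.081782: f=0.996338 → w ← -1.081782 + 0.41·0.996338 = -0.673284
t=0.820000, w=-0.673284: f=1.292243 → w ← -0.673284 + 0.41·1.292243 = -0.143464
w(1.23) ≈ -0.1435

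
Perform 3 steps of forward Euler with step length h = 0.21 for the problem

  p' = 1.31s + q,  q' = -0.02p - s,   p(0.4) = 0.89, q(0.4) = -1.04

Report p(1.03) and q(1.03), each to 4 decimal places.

Euler on (p,q): p_{n+1} = p_n + h·p', q_{n+1} = q_n + h·q'.
0.400000: (0.890000, -1.040000); f=(-0.516000, -0.417800) → (0.781640, -1.127738)
0.610000: (0.781640, -1.127738); f=(-0.328638, -0.625633) → (0.712626, -1.259121)
0.820000: (0.712626, -1.259121); f=(-0.184921, -0.834253) → (0.673793, -1.434314)
(p(1.03), q(1.03)) ≈ (0.6738, -1.4343)

0.6738, -1.4343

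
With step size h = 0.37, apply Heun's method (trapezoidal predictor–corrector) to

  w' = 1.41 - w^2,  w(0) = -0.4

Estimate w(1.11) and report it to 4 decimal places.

0.8410

Heun: k1 = f(x_n, w_n); k2 = f(x_n + h, w_n + h·k1); w_{n+1} = w_n + (h/2)·(k1 + k2).
x=0.000000, w=-0.400000:
  k1 = f(0.000000, -0.400000) = 1.250000
  k2 = f(0.370000, 0.062500) = 1.406094
  w ← -0.400000 + (0.37/2)·(1.250000 + 1.406094) = 0.091377
x=0.370000, w=0.091377:
  k1 = f(0.370000, 0.091377) = 1.401650
  k2 = f(0.740000, 0.609988) = 1.037915
  w ← 0.091377 + (0.37/2)·(1.401650 + 1.037915) = 0.542697
x=0.740000, w=0.542697:
  k1 = f(0.740000, 0.542697) = 1.115480
  k2 = f(1.110000, 0.955425) = 0.497164
  w ← 0.542697 + (0.37/2)·(1.115480 + 0.497164) = 0.841036
w(1.11) ≈ 0.8410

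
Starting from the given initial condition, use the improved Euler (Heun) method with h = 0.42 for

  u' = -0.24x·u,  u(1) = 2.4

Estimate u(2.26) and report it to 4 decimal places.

Heun: k1 = f(x_n, u_n); k2 = f(x_n + h, u_n + h·k1); u_{n+1} = u_n + (h/2)·(k1 + k2).
x=1.000000, u=2.400000:
  k1 = f(1.000000, 2.400000) = -0.576000
  k2 = f(1.420000, 2.158080) = -0.735474
  u ← 2.400000 + (0.42/2)·(-0.576000 + (-0.735474)) = 2.124591
x=1.420000, u=2.124591:
  k1 = f(1.420000, 2.124591) = -0.724060
  k2 = f(1.840000, 1.820485) = -0.803926
  u ← 2.124591 + (0.42/2)·(-0.724060 + (-0.803926)) = 1.803713
x=1.840000, u=1.803713:
  k1 = f(1.840000, 1.803713) = -0.796520
  k2 = f(2.260000, 1.469175) = -0.796881
  u ← 1.803713 + (0.42/2)·(-0.796520 + (-0.796881)) = 1.469099
u(2.26) ≈ 1.4691

1.4691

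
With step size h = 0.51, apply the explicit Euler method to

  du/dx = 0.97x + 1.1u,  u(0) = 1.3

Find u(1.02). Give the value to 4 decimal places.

Euler: u_{n+1} = u_n + h·f(x_n, u_n).
x=0.000000, u=1.300000: f=1.430000 → u ← 1.300000 + 0.51·1.430000 = 2.029300
x=0.510000, u=2.029300: f=2.726930 → u ← 2.029300 + 0.51·2.726930 = 3.420034
u(1.02) ≈ 3.4200

3.4200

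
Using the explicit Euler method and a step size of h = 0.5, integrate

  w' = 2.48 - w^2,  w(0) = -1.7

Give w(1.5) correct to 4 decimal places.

-4.3135

Euler: w_{n+1} = w_n + h·f(x_n, w_n).
x=0.000000, w=-1.700000: f=-0.410000 → w ← -1.700000 + 0.5·(-0.410000) = -1.905000
x=0.500000, w=-1.905000: f=-1.149025 → w ← -1.905000 + 0.5·(-1.149025) = -2.479512
x=1.000000, w=-2.479512: f=-3.667982 → w ← -2.479512 + 0.5·(-3.667982) = -4.313504
w(1.5) ≈ -4.3135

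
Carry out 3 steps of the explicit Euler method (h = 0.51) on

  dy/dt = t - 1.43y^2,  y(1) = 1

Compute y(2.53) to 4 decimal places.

1.2439

Euler: y_{n+1} = y_n + h·f(t_n, y_n).
t=1.000000, y=1.000000: f=-0.430000 → y ← 1.000000 + 0.51·(-0.430000) = 0.780700
t=1.510000, y=0.780700: f=0.638426 → y ← 0.780700 + 0.51·0.638426 = 1.106297
t=2.020000, y=1.106297: f=0.269833 → y ← 1.106297 + 0.51·0.269833 = 1.243912
y(2.53) ≈ 1.2439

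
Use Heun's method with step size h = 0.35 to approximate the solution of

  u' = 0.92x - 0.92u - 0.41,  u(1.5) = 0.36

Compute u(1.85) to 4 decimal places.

0.6039

Heun: k1 = f(x_n, u_n); k2 = f(x_n + h, u_n + h·k1); u_{n+1} = u_n + (h/2)·(k1 + k2).
x=1.500000, u=0.360000:
  k1 = f(1.500000, 0.360000) = 0.638800
  k2 = f(1.850000, 0.583580) = 0.755106
  u ← 0.360000 + (0.35/2)·(0.638800 + 0.755106) = 0.603934
u(1.85) ≈ 0.6039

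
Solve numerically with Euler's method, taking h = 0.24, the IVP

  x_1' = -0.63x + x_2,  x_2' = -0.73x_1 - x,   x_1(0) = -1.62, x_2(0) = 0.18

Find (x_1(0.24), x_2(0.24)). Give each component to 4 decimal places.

Euler on (x_1,x_2): x_1_{n+1} = x_1_n + h·x_1', x_2_{n+1} = x_2_n + h·x_2'.
0.000000: (-1.620000, 0.180000); f=(0.180000, 1.182600) → (-1.576800, 0.463824)
(x_1(0.24), x_2(0.24)) ≈ (-1.5768, 0.4638)

-1.5768, 0.4638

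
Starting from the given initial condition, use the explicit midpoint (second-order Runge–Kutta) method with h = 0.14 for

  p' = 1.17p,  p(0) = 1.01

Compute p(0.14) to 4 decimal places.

1.1890

Midpoint: k1 = f(s_n, p_n); k2 = f(s_n + h/2, p_n + (h/2)·k1); p_{n+1} = p_n + h·k2.
s=0.000000, p=1.010000:
  k1 = f(0.000000, 1.010000) = 1.181700
  k2 = f(0.070000, 1.092719) = 1.278481
  p ← 1.010000 + 0.14·1.278481 = 1.188987
p(0.14) ≈ 1.1890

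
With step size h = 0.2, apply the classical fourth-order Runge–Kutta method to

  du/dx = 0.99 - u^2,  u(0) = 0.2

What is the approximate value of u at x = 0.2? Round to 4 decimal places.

0.3804

RK4: k1 = f(x_n, u_n); k2 = f(x_n + h/2, u_n + (h/2)·k1); k3 = f(x_n + h/2, u_n + (h/2)·k2); k4 = f(x_n + h, u_n + h·k3); u_{n+1} = u_n + (h/6)·(k1 + 2k2 + 2k3 + k4).
x=0.000000, u=0.200000:
  k1 = f(0.000000, 0.200000) = 0.950000
  k2 = f(0.100000, 0.295000) = 0.902975
  k3 = f(0.100000, 0.290297) = 0.905727
  k4 = f(0.200000, 0.381145) = 0.844728
  u ← 0.200000 + (0.2/6)·(k1 + 2k2 + 2k3 + k4) = 0.380404
u(0.2) ≈ 0.3804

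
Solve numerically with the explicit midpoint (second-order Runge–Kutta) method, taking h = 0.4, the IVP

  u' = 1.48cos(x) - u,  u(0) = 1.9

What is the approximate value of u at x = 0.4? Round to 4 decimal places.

Midpoint: k1 = f(x_n, u_n); k2 = f(x_n + h/2, u_n + (h/2)·k1); u_{n+1} = u_n + h·k2.
x=0.000000, u=1.900000:
  k1 = f(0.000000, 1.900000) = -0.420000
  k2 = f(0.200000, 1.816000) = -0.365501
  u ← 1.900000 + 0.4·(-0.365501) = 1.753799
u(0.4) ≈ 1.7538

1.7538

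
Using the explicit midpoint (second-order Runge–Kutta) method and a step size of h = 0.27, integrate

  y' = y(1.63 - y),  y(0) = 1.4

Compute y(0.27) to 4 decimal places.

1.4727

Midpoint: k1 = f(s_n, y_n); k2 = f(s_n + h/2, y_n + (h/2)·k1); y_{n+1} = y_n + h·k2.
s=0.000000, y=1.400000:
  k1 = f(0.000000, 1.400000) = 0.322000
  k2 = f(0.135000, 1.443470) = 0.269250
  y ← 1.400000 + 0.27·0.269250 = 1.472698
y(0.27) ≈ 1.4727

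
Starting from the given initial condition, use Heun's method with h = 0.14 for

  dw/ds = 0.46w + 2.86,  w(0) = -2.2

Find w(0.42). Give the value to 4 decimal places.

-1.3444

Heun: k1 = f(s_n, w_n); k2 = f(s_n + h, w_n + h·k1); w_{n+1} = w_n + (h/2)·(k1 + k2).
s=0.000000, w=-2.200000:
  k1 = f(0.000000, -2.200000) = 1.848000
  k2 = f(0.140000, -1.941280) = 1.967011
  w ← -2.200000 + (0.14/2)·(1.848000 + 1.967011) = -1.932949
s=0.140000, w=-1.932949:
  k1 = f(0.140000, -1.932949) = 1.970843
  k2 = f(0.280000, -1.657031) = 2.097766
  w ← -1.932949 + (0.14/2)·(1.970843 + 2.097766) = -1.648147
s=0.280000, w=-1.648147:
  k1 = f(0.280000, -1.648147) = 2.101853
  k2 = f(0.420000, -1.353887) = 2.237212
  w ← -1.648147 + (0.14/2)·(2.101853 + 2.237212) = -1.344412
w(0.42) ≈ -1.3444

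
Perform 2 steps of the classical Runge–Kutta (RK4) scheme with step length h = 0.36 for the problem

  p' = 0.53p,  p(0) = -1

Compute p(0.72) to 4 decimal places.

-1.4646

RK4: k1 = f(x_n, p_n); k2 = f(x_n + h/2, p_n + (h/2)·k1); k3 = f(x_n + h/2, p_n + (h/2)·k2); k4 = f(x_n + h, p_n + h·k3); p_{n+1} = p_n + (h/6)·(k1 + 2k2 + 2k3 + k4).
x=0.000000, p=-1.000000:
  k1 = f(0.000000, -1.000000) = -0.530000
  k2 = f(0.180000, -1.095400) = -0.580562
  k3 = f(0.180000, -1.104501) = -0.585386
  k4 = f(0.360000, -1.210739) = -0.641692
  p ← -1.000000 + (0.36/6)·(k1 + 2k2 + 2k3 + k4) = -1.210215
x=0.360000, p=-1.210215:
  k1 = f(0.360000, -1.210215) = -0.641414
  k2 = f(0.540000, -1.325670) = -0.702605
  k3 = f(0.540000, -1.336684) = -0.708443
  k4 = f(0.720000, -1.465255) = -0.776585
  p ← -1.210215 + (0.36/6)·(k1 + 2k2 + 2k3 + k4) = -1.464621
p(0.72) ≈ -1.4646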